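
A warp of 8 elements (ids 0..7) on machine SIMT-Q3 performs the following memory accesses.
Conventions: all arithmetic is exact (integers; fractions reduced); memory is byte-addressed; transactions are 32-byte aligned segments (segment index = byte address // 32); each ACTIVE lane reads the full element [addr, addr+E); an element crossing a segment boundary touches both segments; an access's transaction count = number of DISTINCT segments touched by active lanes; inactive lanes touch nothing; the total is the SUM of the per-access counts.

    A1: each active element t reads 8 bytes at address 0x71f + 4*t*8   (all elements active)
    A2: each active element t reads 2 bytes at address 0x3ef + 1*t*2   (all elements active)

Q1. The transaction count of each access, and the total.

A1: 9 transactions
A2: 1 transaction

Answer: 9,1; total 10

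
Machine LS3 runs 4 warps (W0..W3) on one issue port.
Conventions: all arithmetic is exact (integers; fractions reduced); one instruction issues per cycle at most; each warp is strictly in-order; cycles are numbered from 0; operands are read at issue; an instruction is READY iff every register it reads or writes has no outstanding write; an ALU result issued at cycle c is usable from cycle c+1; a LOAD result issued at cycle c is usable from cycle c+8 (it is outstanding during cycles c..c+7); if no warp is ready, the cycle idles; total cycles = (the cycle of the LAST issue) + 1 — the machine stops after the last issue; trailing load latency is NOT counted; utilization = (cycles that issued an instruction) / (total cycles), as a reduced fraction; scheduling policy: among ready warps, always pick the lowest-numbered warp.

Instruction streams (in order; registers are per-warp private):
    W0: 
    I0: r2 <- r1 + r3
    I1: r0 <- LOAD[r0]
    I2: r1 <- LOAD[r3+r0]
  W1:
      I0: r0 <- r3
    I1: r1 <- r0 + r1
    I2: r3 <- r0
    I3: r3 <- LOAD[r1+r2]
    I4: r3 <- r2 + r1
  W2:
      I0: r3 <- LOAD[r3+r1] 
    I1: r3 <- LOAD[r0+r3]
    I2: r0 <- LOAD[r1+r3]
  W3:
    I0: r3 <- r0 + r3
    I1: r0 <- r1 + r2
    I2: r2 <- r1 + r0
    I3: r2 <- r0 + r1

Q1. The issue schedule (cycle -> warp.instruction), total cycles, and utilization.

cycle 0: W0.I0
cycle 1: W0.I1
cycle 2: W1.I0
cycle 3: W1.I1
cycle 4: W1.I2
cycle 5: W1.I3
cycle 6: W2.I0
cycle 7: W3.I0
cycle 8: W3.I1
cycle 9: W0.I2
cycle 10: W3.I2
cycle 11: W3.I3
cycle 12: idle
cycle 13: W1.I4
cycle 14: W2.I1
cycle 15: idle
cycle 16: idle
cycle 17: idle
cycle 18: idle
cycle 19: idle
cycle 20: idle
cycle 21: idle
cycle 22: W2.I2

Answer: 23 cycles, utilization 15/23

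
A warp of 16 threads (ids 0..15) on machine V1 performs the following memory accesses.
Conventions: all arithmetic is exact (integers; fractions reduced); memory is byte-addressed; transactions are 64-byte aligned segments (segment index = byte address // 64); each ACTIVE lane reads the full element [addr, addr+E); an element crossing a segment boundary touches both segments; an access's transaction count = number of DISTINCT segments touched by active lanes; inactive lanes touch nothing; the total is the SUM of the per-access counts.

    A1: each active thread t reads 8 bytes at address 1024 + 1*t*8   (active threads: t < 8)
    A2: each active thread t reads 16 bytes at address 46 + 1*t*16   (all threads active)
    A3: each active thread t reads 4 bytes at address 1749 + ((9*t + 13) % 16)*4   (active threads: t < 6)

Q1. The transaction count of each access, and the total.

A1: 1 transaction
A2: 5 transactions
A3: 2 transactions

Answer: 1,5,2; total 8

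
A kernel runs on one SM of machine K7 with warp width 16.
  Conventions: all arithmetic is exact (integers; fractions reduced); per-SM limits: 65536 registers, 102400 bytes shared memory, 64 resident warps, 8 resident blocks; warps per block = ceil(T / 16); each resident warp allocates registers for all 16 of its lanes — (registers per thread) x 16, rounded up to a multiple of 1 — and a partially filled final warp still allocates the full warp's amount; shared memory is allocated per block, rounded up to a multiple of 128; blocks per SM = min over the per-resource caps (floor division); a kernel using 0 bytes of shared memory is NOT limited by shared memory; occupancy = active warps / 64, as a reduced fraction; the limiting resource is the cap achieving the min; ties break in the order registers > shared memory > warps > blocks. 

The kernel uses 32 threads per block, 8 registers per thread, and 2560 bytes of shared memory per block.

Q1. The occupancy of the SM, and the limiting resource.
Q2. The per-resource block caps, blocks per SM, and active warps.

Answer: occupancy 1/4, limited by blocks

registers: 256 blocks
shared memory: 40 blocks
warps: 32 blocks
blocks: 8 blocks

Answer: 8 blocks, 16 active warps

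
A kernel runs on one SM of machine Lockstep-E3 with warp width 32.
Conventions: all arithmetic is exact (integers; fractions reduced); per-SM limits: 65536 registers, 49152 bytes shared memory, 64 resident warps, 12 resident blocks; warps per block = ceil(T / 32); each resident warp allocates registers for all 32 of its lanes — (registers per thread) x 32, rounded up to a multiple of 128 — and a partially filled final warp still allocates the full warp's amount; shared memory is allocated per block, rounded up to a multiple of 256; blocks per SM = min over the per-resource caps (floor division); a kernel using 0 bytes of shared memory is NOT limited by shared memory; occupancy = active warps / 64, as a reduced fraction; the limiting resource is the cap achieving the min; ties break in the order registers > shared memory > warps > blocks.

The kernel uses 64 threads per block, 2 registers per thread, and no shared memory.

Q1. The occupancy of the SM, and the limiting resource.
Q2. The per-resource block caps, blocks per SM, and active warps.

Answer: occupancy 3/8, limited by blocks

registers: 256 blocks
shared memory: no limit (kernel uses none)
warps: 32 blocks
blocks: 12 blocks

Answer: 12 blocks, 24 active warps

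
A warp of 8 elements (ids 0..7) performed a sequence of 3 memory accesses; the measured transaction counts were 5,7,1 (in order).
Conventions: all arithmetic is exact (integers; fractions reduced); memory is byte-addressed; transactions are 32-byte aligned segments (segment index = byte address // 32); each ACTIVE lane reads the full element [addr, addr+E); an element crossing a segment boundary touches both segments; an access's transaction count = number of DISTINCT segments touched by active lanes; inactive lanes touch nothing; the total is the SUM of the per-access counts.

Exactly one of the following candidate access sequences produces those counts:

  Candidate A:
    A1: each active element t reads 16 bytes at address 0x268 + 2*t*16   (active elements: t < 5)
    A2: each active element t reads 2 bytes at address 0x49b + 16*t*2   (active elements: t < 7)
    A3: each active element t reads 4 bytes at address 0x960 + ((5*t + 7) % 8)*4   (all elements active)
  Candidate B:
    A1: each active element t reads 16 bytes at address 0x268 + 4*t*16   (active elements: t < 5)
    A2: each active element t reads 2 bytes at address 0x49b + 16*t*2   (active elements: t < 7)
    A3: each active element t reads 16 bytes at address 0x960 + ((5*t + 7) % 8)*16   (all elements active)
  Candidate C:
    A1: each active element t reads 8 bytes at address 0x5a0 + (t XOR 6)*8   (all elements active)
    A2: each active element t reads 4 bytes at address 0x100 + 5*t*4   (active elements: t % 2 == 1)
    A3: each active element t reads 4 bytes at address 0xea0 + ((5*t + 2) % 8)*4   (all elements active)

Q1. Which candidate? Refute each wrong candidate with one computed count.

B: A3 gives 4 transactions, not 1
C: A1 gives 2 transactions, not 5
A: all counts match (5,7,1)

Answer: A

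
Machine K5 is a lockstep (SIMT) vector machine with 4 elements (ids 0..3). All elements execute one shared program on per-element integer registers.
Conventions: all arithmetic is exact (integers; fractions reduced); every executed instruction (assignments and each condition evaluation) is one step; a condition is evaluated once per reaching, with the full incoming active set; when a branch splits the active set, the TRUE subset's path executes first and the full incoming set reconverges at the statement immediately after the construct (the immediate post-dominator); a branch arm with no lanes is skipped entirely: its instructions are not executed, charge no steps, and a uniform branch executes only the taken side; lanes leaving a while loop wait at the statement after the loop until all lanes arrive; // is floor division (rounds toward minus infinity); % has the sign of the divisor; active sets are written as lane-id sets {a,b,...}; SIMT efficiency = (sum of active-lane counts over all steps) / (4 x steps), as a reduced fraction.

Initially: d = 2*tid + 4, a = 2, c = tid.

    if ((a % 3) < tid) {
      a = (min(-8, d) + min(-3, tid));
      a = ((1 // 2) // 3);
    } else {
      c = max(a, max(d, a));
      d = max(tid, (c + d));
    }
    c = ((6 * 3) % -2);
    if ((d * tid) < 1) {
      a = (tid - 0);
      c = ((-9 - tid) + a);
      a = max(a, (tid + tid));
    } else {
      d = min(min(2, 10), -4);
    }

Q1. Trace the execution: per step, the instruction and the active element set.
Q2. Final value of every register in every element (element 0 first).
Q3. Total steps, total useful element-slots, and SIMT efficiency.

step 0: eval ((a % 3) < tid)         {0,1,2,3}
step 1: a <- (min(-8, d) + min(-3, tid)) {3}
step 2: a <- ((1 // 2) // 3)         {3}
step 3: c <- max(a, max(d, a))       {0,1,2}
step 4: d <- max(tid, (c + d))       {0,1,2}
step 5: c <- ((6 * 3) % -2)          {0,1,2,3}
step 6: eval ((d * tid) < 1)         {0,1,2,3}
step 7: a <- (tid - 0)               {0}
step 8: c <- ((-9 - tid) + a)        {0}
step 9: a <- max(a, (tid + tid))     {0}
step 10: d <- min(min(2, 10), -4)     {1,2,3}

Answer: 11 steps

d: 8,-4,-4,-4
a: 0,2,2,0
c: -9,0,0,0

steps = 11; useful = 26; efficiency = 26/44 = 13/22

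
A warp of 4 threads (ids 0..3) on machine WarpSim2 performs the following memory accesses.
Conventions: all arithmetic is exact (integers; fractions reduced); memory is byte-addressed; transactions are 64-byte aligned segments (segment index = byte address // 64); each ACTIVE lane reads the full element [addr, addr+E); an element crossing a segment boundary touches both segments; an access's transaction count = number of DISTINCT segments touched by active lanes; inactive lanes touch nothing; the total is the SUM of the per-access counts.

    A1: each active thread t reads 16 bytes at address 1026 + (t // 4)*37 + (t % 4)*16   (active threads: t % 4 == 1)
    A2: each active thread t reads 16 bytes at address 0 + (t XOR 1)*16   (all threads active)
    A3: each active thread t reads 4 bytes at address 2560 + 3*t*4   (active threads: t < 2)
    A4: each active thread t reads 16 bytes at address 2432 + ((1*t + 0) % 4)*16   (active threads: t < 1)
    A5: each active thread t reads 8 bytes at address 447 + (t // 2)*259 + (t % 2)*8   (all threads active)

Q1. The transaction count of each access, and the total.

A1: 1 transaction
A2: 1 transaction
A3: 1 transaction
A4: 1 transaction
A5: 3 transactions

Answer: 1,1,1,1,3; total 7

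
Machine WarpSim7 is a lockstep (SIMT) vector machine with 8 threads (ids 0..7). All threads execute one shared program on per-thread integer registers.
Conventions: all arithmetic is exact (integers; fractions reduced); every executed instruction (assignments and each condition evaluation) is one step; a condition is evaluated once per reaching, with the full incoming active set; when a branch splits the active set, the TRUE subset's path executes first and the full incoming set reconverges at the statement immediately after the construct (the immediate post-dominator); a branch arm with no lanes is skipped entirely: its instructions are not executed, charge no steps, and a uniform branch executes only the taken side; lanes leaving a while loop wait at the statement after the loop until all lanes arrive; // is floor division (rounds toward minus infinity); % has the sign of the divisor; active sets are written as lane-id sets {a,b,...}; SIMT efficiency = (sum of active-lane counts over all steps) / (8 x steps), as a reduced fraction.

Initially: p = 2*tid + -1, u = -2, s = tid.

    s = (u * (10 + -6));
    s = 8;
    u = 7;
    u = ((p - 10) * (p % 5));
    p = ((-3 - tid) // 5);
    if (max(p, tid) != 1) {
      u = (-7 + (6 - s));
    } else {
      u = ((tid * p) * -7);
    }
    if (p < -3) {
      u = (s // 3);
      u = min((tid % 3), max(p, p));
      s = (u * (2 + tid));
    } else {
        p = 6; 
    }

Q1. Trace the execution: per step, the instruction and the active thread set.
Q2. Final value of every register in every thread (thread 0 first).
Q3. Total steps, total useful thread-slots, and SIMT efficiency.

step 0: s <- (u * (10 + -6))         {0,1,2,3,4,5,6,7}
step 1: s <- 8                       {0,1,2,3,4,5,6,7}
step 2: u <- 7                       {0,1,2,3,4,5,6,7}
step 3: u <- ((p - 10) * (p % 5))    {0,1,2,3,4,5,6,7}
step 4: p <- ((-3 - tid) // 5)       {0,1,2,3,4,5,6,7}
step 5: eval (max(p, tid) != 1)      {0,1,2,3,4,5,6,7}
step 6: u <- (-7 + (6 - s))          {0,2,3,4,5,6,7}
step 7: u <- ((tid * p) * -7)        {1}
step 8: eval (p < -3)                {0,1,2,3,4,5,6,7}
step 9: p <- 6                       {0,1,2,3,4,5,6,7}

Answer: 10 steps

p: 6,6,6,6,6,6,6,6
u: -9,7,-9,-9,-9,-9,-9,-9
s: 8,8,8,8,8,8,8,8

steps = 10; useful = 72; efficiency = 72/80 = 9/10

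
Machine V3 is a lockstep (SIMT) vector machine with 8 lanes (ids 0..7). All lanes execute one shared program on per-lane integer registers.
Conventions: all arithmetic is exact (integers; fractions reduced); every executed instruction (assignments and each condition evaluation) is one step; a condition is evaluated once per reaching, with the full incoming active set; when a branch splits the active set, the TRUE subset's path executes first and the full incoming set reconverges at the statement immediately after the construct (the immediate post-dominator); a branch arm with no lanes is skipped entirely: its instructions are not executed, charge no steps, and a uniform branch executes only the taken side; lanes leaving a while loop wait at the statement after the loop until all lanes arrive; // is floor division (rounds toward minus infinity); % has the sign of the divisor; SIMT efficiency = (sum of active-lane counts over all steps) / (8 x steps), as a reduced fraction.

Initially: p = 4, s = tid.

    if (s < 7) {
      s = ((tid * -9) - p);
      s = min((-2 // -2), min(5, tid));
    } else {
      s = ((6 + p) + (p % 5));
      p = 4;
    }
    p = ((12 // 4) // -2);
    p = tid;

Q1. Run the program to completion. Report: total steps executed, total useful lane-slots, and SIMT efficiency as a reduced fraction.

Answer: 7 steps, 40 useful, 5/7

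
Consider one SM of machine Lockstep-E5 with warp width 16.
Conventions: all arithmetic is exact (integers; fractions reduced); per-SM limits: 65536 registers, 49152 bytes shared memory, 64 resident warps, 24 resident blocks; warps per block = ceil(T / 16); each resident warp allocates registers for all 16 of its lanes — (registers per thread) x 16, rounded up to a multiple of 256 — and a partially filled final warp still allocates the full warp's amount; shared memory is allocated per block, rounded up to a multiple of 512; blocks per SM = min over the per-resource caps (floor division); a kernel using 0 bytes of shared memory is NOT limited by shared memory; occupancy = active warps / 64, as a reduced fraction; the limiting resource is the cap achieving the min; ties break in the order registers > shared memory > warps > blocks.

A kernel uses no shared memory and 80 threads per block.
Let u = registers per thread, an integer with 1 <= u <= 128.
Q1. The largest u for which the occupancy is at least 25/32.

Answer: u = 80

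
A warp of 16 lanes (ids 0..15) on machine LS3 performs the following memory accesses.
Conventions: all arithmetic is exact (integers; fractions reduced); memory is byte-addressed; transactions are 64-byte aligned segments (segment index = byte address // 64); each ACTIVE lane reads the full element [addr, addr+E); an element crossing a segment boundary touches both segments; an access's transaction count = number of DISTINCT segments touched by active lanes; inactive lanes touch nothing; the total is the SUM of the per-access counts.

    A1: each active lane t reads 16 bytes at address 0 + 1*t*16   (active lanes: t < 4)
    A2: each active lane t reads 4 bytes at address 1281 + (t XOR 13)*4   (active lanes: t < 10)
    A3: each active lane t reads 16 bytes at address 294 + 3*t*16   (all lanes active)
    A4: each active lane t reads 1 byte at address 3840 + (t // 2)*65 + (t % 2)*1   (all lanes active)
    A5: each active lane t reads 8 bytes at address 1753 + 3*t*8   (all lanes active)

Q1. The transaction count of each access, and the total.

A1: 1 transaction
A2: 2 transactions
A3: 13 transactions
A4: 8 transactions
A5: 7 transactions

Answer: 1,2,13,8,7; total 31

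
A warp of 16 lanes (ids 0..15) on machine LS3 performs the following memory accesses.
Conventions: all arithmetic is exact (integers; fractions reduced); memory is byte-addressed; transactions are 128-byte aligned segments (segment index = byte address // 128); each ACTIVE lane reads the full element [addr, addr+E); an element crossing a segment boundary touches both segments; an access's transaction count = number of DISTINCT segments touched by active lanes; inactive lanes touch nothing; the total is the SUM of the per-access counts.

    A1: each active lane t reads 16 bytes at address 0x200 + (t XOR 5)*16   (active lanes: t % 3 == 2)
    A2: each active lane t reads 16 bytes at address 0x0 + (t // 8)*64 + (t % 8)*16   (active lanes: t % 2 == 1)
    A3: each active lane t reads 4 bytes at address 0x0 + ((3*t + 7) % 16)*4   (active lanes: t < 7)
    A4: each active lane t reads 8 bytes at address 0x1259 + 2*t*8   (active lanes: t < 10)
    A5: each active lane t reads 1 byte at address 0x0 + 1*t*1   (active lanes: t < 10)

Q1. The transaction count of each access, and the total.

A1: 2 transactions
A2: 2 transactions
A3: 1 transaction
A4: 2 transactions
A5: 1 transaction

Answer: 2,2,1,2,1; total 8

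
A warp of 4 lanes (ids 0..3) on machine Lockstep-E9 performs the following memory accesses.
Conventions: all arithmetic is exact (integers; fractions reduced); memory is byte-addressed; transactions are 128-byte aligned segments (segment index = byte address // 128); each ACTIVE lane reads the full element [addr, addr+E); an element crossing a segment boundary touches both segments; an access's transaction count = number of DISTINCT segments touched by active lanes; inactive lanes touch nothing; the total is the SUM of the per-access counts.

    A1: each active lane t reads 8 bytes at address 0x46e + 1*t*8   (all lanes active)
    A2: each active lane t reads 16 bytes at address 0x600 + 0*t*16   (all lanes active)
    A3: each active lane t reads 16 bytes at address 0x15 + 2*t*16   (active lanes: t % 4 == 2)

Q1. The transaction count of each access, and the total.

A1: 2 transactions
A2: 1 transaction
A3: 1 transaction

Answer: 2,1,1; total 4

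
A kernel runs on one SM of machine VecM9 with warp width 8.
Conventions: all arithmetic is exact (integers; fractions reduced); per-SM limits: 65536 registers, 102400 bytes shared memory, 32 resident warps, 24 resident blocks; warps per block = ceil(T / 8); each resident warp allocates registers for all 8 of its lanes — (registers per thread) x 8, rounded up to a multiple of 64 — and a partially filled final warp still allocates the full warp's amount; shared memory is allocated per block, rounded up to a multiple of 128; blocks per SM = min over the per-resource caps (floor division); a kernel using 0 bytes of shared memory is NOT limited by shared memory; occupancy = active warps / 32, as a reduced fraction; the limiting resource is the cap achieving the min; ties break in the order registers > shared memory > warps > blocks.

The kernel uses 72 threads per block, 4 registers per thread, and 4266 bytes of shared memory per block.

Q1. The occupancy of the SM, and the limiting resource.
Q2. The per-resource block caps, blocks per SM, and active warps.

Answer: occupancy 27/32, limited by warps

registers: 113 blocks
shared memory: 23 blocks
warps: 3 blocks
blocks: 24 blocks

Answer: 3 blocks, 27 active warps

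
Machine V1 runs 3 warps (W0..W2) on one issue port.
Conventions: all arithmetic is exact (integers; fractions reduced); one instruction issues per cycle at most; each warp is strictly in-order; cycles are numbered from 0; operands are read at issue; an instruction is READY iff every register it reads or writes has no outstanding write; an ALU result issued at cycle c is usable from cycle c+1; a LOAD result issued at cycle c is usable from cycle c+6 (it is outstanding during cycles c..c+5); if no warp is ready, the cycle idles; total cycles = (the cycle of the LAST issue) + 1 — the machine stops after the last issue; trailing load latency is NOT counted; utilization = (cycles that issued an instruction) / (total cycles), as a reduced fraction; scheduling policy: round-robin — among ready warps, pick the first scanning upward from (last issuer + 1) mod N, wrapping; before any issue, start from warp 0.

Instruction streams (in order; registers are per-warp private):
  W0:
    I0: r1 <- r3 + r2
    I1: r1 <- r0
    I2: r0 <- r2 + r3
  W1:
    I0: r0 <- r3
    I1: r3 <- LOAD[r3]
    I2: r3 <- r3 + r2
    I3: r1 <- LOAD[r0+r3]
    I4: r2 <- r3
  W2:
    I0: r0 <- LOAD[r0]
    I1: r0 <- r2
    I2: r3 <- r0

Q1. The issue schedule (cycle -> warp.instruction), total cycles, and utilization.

cycle 0: W0.I0
cycle 1: W1.I0
cycle 2: W2.I0
cycle 3: W0.I1
cycle 4: W1.I1
cycle 5: W0.I2
cycle 6: idle
cycle 7: idle
cycle 8: W2.I1
cycle 9: W2.I2
cycle 10: W1.I2
cycle 11: W1.I3
cycle 12: W1.I4

Answer: 13 cycles, utilization 11/13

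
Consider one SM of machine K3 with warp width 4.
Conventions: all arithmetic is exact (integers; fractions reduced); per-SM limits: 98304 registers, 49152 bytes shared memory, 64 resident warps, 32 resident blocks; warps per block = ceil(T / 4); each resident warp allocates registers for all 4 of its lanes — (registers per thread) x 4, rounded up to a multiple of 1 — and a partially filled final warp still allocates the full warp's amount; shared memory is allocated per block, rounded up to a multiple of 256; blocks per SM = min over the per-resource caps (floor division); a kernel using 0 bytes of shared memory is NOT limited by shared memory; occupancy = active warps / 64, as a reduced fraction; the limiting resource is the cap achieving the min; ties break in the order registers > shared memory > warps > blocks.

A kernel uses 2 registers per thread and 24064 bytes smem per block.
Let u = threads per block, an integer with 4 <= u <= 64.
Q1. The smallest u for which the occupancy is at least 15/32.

Answer: u = 57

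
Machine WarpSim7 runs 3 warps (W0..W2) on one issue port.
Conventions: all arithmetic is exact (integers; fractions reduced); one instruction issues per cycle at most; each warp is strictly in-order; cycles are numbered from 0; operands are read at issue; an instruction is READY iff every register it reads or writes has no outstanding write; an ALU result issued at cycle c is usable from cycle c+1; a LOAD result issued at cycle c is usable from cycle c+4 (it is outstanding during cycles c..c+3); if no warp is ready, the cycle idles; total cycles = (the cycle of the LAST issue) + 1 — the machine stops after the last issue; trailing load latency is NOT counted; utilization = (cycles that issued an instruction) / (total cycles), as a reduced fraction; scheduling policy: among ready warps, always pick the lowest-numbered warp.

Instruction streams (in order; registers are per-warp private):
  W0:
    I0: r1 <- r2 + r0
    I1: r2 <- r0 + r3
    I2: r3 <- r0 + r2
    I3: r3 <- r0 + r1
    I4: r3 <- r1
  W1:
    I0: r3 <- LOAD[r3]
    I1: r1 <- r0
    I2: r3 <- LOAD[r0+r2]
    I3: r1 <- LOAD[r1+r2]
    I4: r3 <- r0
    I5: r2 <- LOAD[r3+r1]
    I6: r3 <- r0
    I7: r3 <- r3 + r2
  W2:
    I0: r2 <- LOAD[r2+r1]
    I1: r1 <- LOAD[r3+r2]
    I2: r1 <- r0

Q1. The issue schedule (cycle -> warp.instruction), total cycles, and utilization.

cycle 0: W0.I0
cycle 1: W0.I1
cycle 2: W0.I2
cycle 3: W0.I3
cycle 4: W0.I4
cycle 5: W1.I0
cycle 6: W1.I1
cycle 7: W2.I0
cycle 8: idle
cycle 9: W1.I2
cycle 10: W1.I3
cycle 11: W2.I1
cycle 12: idle
cycle 13: W1.I4
cycle 14: W1.I5
cycle 15: W1.I6
cycle 16: W2.I2
cycle 17: idle
cycle 18: W1.I7

Answer: 19 cycles, utilization 16/19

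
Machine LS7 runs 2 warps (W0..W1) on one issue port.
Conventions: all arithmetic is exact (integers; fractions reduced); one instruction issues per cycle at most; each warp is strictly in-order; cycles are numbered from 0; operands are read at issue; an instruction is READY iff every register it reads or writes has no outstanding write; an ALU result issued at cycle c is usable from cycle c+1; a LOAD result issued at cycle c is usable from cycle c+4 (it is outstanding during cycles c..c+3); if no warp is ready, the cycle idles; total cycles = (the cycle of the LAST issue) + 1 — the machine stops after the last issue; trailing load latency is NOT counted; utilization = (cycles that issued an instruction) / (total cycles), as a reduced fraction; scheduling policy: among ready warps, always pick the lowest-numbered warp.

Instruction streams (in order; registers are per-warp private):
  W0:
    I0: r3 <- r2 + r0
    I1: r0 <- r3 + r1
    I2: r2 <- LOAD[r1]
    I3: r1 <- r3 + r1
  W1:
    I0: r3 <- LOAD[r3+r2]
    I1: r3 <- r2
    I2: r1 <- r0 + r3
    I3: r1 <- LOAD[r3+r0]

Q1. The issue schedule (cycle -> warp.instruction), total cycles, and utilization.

cycle 0: W0.I0
cycle 1: W0.I1
cycle 2: W0.I2
cycle 3: W0.I3
cycle 4: W1.I0
cycle 5: idle
cycle 6: idle
cycle 7: idle
cycle 8: W1.I1
cycle 9: W1.I2
cycle 10: W1.I3

Answer: 11 cycles, utilization 8/11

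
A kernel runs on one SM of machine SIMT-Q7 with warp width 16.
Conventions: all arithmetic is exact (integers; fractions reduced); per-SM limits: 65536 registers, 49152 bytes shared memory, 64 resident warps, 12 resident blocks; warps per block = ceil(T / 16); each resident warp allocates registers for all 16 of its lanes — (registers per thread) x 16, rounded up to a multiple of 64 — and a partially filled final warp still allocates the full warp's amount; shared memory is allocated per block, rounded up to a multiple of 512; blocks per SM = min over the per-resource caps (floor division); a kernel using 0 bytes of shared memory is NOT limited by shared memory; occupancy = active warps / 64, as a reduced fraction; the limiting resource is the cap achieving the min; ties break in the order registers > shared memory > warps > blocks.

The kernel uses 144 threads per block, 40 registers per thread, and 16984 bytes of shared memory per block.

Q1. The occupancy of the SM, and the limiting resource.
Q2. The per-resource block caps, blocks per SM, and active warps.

Answer: occupancy 9/32, limited by shared memory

registers: 11 blocks
shared memory: 2 blocks
warps: 7 blocks
blocks: 12 blocks

Answer: 2 blocks, 18 active warps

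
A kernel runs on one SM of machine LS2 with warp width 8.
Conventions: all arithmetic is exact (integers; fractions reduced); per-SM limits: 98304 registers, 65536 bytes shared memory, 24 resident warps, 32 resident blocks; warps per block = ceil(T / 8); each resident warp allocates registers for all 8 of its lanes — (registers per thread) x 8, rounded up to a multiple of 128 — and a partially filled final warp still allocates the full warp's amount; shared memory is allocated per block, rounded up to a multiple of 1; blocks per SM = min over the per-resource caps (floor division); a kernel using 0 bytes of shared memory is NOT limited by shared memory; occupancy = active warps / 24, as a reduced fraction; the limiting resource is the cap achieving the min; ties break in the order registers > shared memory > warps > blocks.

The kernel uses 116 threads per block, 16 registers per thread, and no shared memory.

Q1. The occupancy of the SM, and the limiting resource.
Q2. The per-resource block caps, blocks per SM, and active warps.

Answer: occupancy 5/8, limited by warps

registers: 51 blocks
shared memory: no limit (kernel uses none)
warps: 1 block
blocks: 32 blocks

Answer: 1 block, 15 active warps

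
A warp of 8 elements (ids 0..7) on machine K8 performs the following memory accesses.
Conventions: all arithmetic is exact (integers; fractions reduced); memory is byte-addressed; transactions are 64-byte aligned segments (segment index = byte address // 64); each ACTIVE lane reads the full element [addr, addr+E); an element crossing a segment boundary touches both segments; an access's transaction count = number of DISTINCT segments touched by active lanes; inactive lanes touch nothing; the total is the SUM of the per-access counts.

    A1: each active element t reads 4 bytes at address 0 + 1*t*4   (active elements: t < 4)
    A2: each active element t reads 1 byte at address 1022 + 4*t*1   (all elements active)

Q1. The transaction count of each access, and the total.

A1: 1 transaction
A2: 2 transactions

Answer: 1,2; total 3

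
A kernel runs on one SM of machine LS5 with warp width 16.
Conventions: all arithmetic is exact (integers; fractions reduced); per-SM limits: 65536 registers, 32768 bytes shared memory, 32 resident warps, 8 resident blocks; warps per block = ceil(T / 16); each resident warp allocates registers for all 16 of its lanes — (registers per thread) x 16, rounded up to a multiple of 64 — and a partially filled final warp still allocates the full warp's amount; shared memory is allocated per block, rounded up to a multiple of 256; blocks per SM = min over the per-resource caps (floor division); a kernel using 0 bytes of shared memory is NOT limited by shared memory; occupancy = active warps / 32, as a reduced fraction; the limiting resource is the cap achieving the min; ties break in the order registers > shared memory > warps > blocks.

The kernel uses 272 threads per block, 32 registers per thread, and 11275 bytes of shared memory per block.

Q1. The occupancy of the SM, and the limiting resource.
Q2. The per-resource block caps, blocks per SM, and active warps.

Answer: occupancy 17/32, limited by warps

registers: 7 blocks
shared memory: 2 blocks
warps: 1 block
blocks: 8 blocks

Answer: 1 block, 17 active warps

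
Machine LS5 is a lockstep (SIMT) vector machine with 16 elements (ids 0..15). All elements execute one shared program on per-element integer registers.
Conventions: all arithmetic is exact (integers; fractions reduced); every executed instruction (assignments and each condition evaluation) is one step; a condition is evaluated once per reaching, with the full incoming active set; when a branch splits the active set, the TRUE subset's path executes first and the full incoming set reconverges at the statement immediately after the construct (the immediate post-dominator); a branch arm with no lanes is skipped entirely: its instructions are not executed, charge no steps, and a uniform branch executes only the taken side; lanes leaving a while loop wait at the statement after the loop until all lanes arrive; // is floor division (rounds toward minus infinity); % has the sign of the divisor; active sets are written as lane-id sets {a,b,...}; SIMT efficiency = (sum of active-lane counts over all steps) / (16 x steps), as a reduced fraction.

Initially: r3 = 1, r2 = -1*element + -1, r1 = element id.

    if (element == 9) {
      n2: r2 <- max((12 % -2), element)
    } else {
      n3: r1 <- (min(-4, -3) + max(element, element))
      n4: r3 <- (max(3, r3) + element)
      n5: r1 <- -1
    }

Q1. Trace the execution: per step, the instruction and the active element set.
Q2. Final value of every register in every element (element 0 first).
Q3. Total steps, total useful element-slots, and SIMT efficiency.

step 0: eval (element == 9)          {0,1,2,3,4,5,6,7,8,9,10,11,12,13,14,15}
step 1: r2 <- max((12 % -2), element) {9}
step 2: r1 <- (min(-4, -3) + max(element, element)) {0,1,2,3,4,5,6,7,8,10,11,12,13,14,15}
step 3: r3 <- (max(3, r3) + element) {0,1,2,3,4,5,6,7,8,10,11,12,13,14,15}
step 4: r1 <- -1                     {0,1,2,3,4,5,6,7,8,10,11,12,13,14,15}

Answer: 5 steps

r3: 3,4,5,6,7,8,9,10,11,1,13,14,15,16,17,18
r2: -1,-2,-3,-4,-5,-6,-7,-8,-9,9,-11,-12,-13,-14,-15,-16
r1: -1,-1,-1,-1,-1,-1,-1,-1,-1,9,-1,-1,-1,-1,-1,-1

steps = 5; useful = 62; efficiency = 62/80 = 31/40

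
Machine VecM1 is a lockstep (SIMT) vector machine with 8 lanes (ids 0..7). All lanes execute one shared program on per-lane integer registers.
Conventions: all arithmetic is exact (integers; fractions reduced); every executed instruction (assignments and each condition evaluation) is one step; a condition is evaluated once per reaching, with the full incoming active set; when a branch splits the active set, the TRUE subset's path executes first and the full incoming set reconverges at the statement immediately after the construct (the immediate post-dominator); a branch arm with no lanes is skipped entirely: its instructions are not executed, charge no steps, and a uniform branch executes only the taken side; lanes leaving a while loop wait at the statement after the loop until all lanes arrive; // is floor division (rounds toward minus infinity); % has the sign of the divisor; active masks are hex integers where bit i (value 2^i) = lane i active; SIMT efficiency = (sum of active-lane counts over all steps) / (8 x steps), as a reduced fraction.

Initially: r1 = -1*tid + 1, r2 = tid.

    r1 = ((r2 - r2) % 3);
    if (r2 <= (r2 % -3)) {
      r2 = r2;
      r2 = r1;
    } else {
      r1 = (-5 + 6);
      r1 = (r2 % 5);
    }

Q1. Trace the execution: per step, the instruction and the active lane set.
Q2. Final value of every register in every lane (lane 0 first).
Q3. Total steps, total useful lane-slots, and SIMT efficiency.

step 0: r1 <- ((r2 - r2) % 3)        0xff
step 1: eval (r2 <= (r2 % -3))       0xff
step 2: r2 <- r2                     0x01
step 3: r2 <- r1                     0x01
step 4: r1 <- (-5 + 6)               0xfe
step 5: r1 <- (r2 % 5)               0xfe

Answer: 6 steps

r1: 0,1,2,3,4,0,1,2
r2: 0,1,2,3,4,5,6,7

steps = 6; useful = 32; efficiency = 32/48 = 2/3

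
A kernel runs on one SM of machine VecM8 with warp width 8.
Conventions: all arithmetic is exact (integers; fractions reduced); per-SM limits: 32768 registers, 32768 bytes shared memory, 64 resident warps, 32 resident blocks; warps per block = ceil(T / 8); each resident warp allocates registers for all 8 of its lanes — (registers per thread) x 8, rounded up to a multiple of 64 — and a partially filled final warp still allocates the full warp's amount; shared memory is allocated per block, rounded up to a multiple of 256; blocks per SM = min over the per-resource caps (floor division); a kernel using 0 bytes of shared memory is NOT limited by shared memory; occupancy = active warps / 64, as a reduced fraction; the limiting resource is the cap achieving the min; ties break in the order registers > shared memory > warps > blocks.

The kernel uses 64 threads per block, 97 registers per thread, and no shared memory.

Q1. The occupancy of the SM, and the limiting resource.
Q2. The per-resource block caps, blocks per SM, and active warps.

Answer: occupancy 1/2, limited by registers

registers: 4 blocks
shared memory: no limit (kernel uses none)
warps: 8 blocks
blocks: 32 blocks

Answer: 4 blocks, 32 active warps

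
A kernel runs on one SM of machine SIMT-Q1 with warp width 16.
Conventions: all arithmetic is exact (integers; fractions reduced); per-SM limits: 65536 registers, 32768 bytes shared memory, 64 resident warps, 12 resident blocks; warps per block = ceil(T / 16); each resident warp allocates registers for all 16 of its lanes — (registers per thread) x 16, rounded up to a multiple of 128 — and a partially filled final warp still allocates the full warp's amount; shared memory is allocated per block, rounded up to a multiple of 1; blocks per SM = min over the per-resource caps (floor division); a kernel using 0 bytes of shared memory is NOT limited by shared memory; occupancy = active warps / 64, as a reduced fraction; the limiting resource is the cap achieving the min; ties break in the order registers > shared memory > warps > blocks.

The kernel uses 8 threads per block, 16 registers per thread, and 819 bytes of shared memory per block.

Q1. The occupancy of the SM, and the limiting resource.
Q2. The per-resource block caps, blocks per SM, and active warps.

Answer: occupancy 3/16, limited by blocks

registers: 256 blocks
shared memory: 40 blocks
warps: 64 blocks
blocks: 12 blocks

Answer: 12 blocks, 12 active warps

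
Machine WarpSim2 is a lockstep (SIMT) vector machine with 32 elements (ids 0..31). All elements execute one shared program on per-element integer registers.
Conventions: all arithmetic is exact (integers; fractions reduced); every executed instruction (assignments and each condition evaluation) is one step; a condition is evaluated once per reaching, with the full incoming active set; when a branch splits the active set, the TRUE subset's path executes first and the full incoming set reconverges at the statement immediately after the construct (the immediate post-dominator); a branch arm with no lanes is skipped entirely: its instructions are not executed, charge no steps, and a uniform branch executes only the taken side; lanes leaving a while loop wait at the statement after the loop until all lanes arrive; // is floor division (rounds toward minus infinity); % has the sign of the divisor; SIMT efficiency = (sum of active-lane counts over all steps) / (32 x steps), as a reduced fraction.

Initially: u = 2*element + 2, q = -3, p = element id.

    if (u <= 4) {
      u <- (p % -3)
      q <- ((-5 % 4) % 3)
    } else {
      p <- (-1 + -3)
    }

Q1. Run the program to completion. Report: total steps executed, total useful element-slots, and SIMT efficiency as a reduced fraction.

Answer: 4 steps, 66 useful, 33/64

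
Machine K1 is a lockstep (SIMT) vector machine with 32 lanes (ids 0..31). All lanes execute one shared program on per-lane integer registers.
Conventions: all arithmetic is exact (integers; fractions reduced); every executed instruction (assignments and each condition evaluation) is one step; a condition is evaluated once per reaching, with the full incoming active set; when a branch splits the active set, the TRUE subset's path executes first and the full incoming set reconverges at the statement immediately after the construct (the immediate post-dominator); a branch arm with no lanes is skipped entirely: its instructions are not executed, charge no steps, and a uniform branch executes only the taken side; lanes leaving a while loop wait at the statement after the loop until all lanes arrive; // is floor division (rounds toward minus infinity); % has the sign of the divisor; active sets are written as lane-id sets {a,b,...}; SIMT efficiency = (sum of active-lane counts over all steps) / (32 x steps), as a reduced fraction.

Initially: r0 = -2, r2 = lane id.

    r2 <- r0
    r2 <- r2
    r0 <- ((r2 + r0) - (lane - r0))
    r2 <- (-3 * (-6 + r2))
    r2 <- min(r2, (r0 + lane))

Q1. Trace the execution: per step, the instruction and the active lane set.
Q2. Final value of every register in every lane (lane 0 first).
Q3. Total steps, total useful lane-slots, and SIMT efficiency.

step 0: r2 <- r0                     {0,1,2,3,4,5,6,7,8,9,10,11,12,13,14,15,16,17,18,19,20,21,22,23,24,25,26,27,28,29,30,31}
step 1: r2 <- r2                     {0,1,2,3,4,5,6,7,8,9,10,11,12,13,14,15,16,17,18,19,20,21,22,23,24,25,26,27,28,29,30,31}
step 2: r0 <- ((r2 + r0) - (lane - r0)) {0,1,2,3,4,5,6,7,8,9,10,11,12,13,14,15,16,17,18,19,20,21,22,23,24,25,26,27,28,29,30,31}
step 3: r2 <- (-3 * (-6 + r2))       {0,1,2,3,4,5,6,7,8,9,10,11,12,13,14,15,16,17,18,19,20,21,22,23,24,25,26,27,28,29,30,31}
step 4: r2 <- min(r2, (r0 + lane))   {0,1,2,3,4,5,6,7,8,9,10,11,12,13,14,15,16,17,18,19,20,21,22,23,24,25,26,27,28,29,30,31}

Answer: 5 steps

r0: -6,-7,-8,-9,-10,-11,-12,-13,-14,-15,-16,-17,-18,-19,-20,-21,-22,-23,-24,-25,-26,-27,-28,-29,-30,-31,-32,-33,-34,-35,-36,-37
r2: -6,-6,-6,-6,-6,-6,-6,-6,-6,-6,-6,-6,-6,-6,-6,-6,-6,-6,-6,-6,-6,-6,-6,-6,-6,-6,-6,-6,-6,-6,-6,-6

steps = 5; useful = 160; efficiency = 160/160 = 1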